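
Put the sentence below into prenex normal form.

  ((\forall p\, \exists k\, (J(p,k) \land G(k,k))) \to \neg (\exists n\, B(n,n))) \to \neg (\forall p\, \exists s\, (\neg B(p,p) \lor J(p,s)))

Rewrite implications/biconditionals: A → B as ¬A ∨ B.
  \neg (\neg (\forall p\, \exists k\, (J(p,k) \land G(k,k))) \lor \neg (\exists n\, B(n,n))) \lor \neg (\forall p\, \exists s\, (\neg B(p,p) \lor J(p,s)))
Move each ¬ inward, flipping quantifiers it crosses:
  (\forall p\, \exists k\, (J(p,k) \land G(k,k))) \land (\exists n\, B(n,n)) \lor (\exists p\, \forall s\, (B(p,p) \land \neg J(p,s)))
Standardize variables apart so no two quantifiers bind the same name: p↦w1.
  (\forall p\, \exists k\, (J(p,k) \land G(k,k))) \land (\exists n\, B(n,n)) \lor (\exists w1\, \forall s\, (B(w1,w1) \land \neg J(w1,s)))
Extract every quantifier outward, since the variables are now distinct and don't occur free across branches:
  \forall p\, \exists k\, \exists n\, \exists w1\, \forall s\, (J(p,k) \land G(k,k) \land B(n,n) \lor B(w1,w1) \land \neg J(w1,s))

\forall p\, \exists k\, \exists n\, \exists w1\, \forall s\, (J(p,k) \land G(k,k) \land B(n,n) \lor B(w1,w1) \land \neg J(w1,s))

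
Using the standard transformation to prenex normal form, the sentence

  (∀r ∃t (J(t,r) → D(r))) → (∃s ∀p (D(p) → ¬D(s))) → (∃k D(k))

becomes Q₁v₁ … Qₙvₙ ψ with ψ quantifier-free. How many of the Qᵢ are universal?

2

Rewrite implications/biconditionals: A → B as ¬A ∨ B.
  ¬(∀r ∃t (¬J(t,r) ∨ D(r))) ∨ ¬(∃s ∀p (¬D(p) ∨ ¬D(s))) ∨ (∃k D(k))
Drive negations inward (¬∀x A ≡ ∃x ¬A, ¬∃x A ≡ ∀x ¬A, De Morgan for ∧/∨):
  (∃r ∀t (J(t,r) ∧ ¬D(r))) ∨ (∀s ∃p (D(p) ∧ D(s))) ∨ (∃k D(k))
Finally move all quantifiers to the prefix:
  ∃r ∀t ∀s ∃p ∃k (J(t,r) ∧ ¬D(r) ∨ D(p) ∧ D(s) ∨ D(k))
The prefix is ∃r ∀t ∀s ∃p ∃k: 2 universal, 3 existential.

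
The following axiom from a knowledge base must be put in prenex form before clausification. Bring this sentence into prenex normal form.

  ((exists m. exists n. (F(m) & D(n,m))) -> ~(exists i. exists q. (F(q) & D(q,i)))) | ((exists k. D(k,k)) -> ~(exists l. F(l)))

First replace A → B with ¬A ∨ B.
  ~(exists m. exists n. (F(m) & D(n,m))) | ~(exists i. exists q. (F(q) & D(q,i))) | ~(exists k. D(k,k)) | ~(exists l. F(l))
Push ¬ through the quantifiers and connectives to reach negation normal form:
  (forall m. forall n. (~F(m) | ~D(n,m))) | (forall i. forall q. (~F(q) | ~D(q,i))) | (forall k. ~D(k,k)) | (forall l. ~F(l))
Pull the quantifiers to the front (each side's bound variable is not free in the other side):
  forall m. forall n. forall i. forall q. forall k. forall l. (~F(m) | ~D(n,m) | ~F(q) | ~D(q,i) | ~D(k,k) | ~F(l))

forall m. forall n. forall i. forall q. forall k. forall l. (~F(m) | ~D(n,m) | ~F(q) | ~D(q,i) | ~D(k,k) | ~F(l))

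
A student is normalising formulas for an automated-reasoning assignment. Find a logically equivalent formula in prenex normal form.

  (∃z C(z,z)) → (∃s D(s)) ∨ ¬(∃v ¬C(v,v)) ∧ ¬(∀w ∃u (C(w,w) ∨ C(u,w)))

∀z ∃s ∀v ∃w ∀u (¬C(z,z) ∨ D(s) ∨ C(v,v) ∧ ¬C(w,w) ∧ ¬C(u,w))

Rewrite implications/biconditionals: A → B as ¬A ∨ B.
  ¬(∃z C(z,z)) ∨ (∃s D(s)) ∨ ¬(∃v ¬C(v,v)) ∧ ¬(∀w ∃u (C(w,w) ∨ C(u,w)))
Move each ¬ inward, flipping quantifiers it crosses:
  (∀z ¬C(z,z)) ∨ (∃s D(s)) ∨ (∀v C(v,v)) ∧ (∃w ∀u (¬C(w,w) ∧ ¬C(u,w)))
Finally move all quantifiers to the prefix:
  ∀z ∃s ∀v ∃w ∀u (¬C(z,z) ∨ D(s) ∨ C(v,v) ∧ ¬C(w,w) ∧ ¬C(u,w))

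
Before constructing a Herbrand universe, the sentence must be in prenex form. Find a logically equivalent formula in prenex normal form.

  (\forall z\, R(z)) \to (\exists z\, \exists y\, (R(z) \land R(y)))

\exists z\, \exists t\, \exists y\, (\neg R(z) \lor R(t) \land R(y))

Eliminate → and ↔ using ¬ and ∨.
  \neg (\forall z\, R(z)) \lor (\exists z\, \exists y\, (R(z) \land R(y)))
Drive negations inward (¬∀x A ≡ ∃x ¬A, ¬∃x A ≡ ∀x ¬A, De Morgan for ∧/∨):
  (\exists z\, \neg R(z)) \lor (\exists z\, \exists y\, (R(z) \land R(y)))
Rename bound variables to avoid capture: z↦t.
  (\exists z\, \neg R(z)) \lor (\exists t\, \exists y\, (R(t) \land R(y)))
Finally move all quantifiers to the prefix:
  \exists z\, \exists t\, \exists y\, (\neg R(z) \lor R(t) \land R(y))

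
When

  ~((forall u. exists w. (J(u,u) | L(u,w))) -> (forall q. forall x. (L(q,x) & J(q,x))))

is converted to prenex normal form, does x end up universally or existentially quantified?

Eliminate → and ↔ using ¬ and ∨.
  ~(~(forall u. exists w. (J(u,u) | L(u,w))) | (forall q. forall x. (L(q,x) & J(q,x))))
Drive negations inward (¬∀x A ≡ ∃x ¬A, ¬∃x A ≡ ∀x ¬A, De Morgan for ∧/∨):
  (forall u. exists w. (J(u,u) | L(u,w))) & (exists q. exists x. (~L(q,x) | ~J(q,x)))
All bound variables are already distinct, so no renaming is needed.
Finally move all quantifiers to the prefix:
  forall u. exists w. exists q. exists x. ((J(u,u) | L(u,w)) & (~L(q,x) | ~J(q,x)))
The quantifier forall x sits under an odd number of negations (counting the antecedent side of each →), so it flips to exists x.

existential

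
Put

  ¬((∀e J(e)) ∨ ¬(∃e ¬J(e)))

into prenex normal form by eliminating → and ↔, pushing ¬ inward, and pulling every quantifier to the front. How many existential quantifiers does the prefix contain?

Push ¬ through the quantifiers and connectives to reach negation normal form:
  (∃e ¬J(e)) ∧ (∃e ¬J(e))
Standardize variables apart so no two quantifiers bind the same name: e↦y.
  (∃e ¬J(e)) ∧ (∃y ¬J(y))
Extract every quantifier outward, since the variables are now distinct and don't occur free across branches:
  ∃e ∃y (¬J(e) ∧ ¬J(y))
The prefix is ∃e ∃y: 0 universal, 2 existential.

2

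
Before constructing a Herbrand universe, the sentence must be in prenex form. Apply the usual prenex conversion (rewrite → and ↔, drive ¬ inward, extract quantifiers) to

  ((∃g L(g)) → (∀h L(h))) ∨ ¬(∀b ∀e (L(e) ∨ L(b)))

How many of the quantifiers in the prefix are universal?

Rewrite implications/biconditionals: A → B as ¬A ∨ B.
  ¬(∃g L(g)) ∨ (∀h L(h)) ∨ ¬(∀b ∀e (L(e) ∨ L(b)))
Push ¬ through the quantifiers and connectives to reach negation normal form:
  (∀g ¬L(g)) ∨ (∀h L(h)) ∨ (∃b ∃e (¬L(e) ∧ ¬L(b)))
Pull the quantifiers to the front (each side's bound variable is not free in the other side):
  ∀g ∀h ∃b ∃e (¬L(g) ∨ L(h) ∨ ¬L(e) ∧ ¬L(b))
The prefix is ∀g ∀h ∃b ∃e: 2 universal, 2 existential.

2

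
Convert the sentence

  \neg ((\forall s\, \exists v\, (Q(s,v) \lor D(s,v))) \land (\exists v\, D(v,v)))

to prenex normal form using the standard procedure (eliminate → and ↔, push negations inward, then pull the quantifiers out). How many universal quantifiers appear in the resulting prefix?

Move each ¬ inward, flipping quantifiers it crosses:
  (\exists s\, \forall v\, (\neg Q(s,v) \land \neg D(s,v))) \lor (\forall v\, \neg D(v,v))
Standardize variables apart so no two quantifiers bind the same name: v↦x.
  (\exists s\, \forall v\, (\neg Q(s,v) \land \neg D(s,v))) \lor (\forall x\, \neg D(x,x))
Extract every quantifier outward, since the variables are now distinct and don't occur free across branches:
  \exists s\, \forall v\, \forall x\, (\neg Q(s,v) \land \neg D(s,v) \lor \neg D(x,x))
The prefix is \exists s \forall v \forall x: 2 universal, 1 existential.

2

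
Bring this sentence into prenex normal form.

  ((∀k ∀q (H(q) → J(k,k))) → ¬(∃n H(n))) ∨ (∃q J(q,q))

∃k ∃q ∀n ∃t (H(q) ∧ ¬J(k,k) ∨ ¬H(n) ∨ J(t,t))

Rewrite implications/biconditionals: A → B as ¬A ∨ B.
  ¬(∀k ∀q (¬H(q) ∨ J(k,k))) ∨ ¬(∃n H(n)) ∨ (∃q J(q,q))
Move each ¬ inward, flipping quantifiers it crosses:
  (∃k ∃q (H(q) ∧ ¬J(k,k))) ∨ (∀n ¬H(n)) ∨ (∃q J(q,q))
Rename bound variables to avoid capture: q↦t.
  (∃k ∃q (H(q) ∧ ¬J(k,k))) ∨ (∀n ¬H(n)) ∨ (∃t J(t,t))
Pull the quantifiers to the front (each side's bound variable is not free in the other side):
  ∃k ∃q ∀n ∃t (H(q) ∧ ¬J(k,k) ∨ ¬H(n) ∨ J(t,t))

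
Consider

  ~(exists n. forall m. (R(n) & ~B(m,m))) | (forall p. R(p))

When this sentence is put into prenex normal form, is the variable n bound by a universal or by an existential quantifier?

Drive negations inward (¬∀x A ≡ ∃x ¬A, ¬∃x A ≡ ∀x ¬A, De Morgan for ∧/∨):
  (forall n. exists m. (~R(n) | B(m,m))) | (forall p. R(p))
All bound variables are already distinct, so no renaming is needed.
Finally move all quantifiers to the prefix:
  forall n. exists m. forall p. (~R(n) | B(m,m) | R(p))
The quantifier exists n sits under an odd number of negations, so it flips to forall n.

universal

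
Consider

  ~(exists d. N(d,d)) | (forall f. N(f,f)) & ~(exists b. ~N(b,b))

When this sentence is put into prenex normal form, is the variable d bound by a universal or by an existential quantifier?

universal

Push ¬ through the quantifiers and connectives to reach negation normal form:
  (forall d. ~N(d,d)) | (forall f. N(f,f)) & (forall b. N(b,b))
All bound variables are already distinct, so no renaming is needed.
Extract every quantifier outward, since the variables are now distinct and don't occur free across branches:
  forall d. forall f. forall b. (~N(d,d) | N(f,f) & N(b,b))
The quantifier exists d sits under an odd number of negations, so it flips to forall d.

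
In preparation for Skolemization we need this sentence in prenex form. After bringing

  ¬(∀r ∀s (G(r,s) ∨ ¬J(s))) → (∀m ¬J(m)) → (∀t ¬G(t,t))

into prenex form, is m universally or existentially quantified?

existential

Rewrite implications/biconditionals: A → B as ¬A ∨ B.
  ¬¬(∀r ∀s (G(r,s) ∨ ¬J(s))) ∨ ¬(∀m ¬J(m)) ∨ (∀t ¬G(t,t))
Drive negations inward (¬∀x A ≡ ∃x ¬A, ¬∃x A ≡ ∀x ¬A, De Morgan for ∧/∨):
  (∀r ∀s (G(r,s) ∨ ¬J(s))) ∨ (∃m J(m)) ∨ (∀t ¬G(t,t))
All bound variables are already distinct, so no renaming is needed.
Pull the quantifiers to the front (each side's bound variable is not free in the other side):
  ∀r ∀s ∃m ∀t (G(r,s) ∨ ¬J(s) ∨ J(m) ∨ ¬G(t,t))
The quantifier ∀m sits under an odd number of negations (counting the antecedent side of each →), so it flips to ∃m.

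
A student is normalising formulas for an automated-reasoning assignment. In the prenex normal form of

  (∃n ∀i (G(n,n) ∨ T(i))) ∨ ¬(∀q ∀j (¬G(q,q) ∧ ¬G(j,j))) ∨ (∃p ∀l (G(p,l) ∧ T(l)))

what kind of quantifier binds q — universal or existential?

Move each ¬ inward, flipping quantifiers it crosses:
  (∃n ∀i (G(n,n) ∨ T(i))) ∨ (∃q ∃j (G(q,q) ∨ G(j,j))) ∨ (∃p ∀l (G(p,l) ∧ T(l)))
All bound variables are already distinct, so no renaming is needed.
Finally move all quantifiers to the prefix:
  ∃n ∀i ∃q ∃j ∃p ∀l (G(n,n) ∨ T(i) ∨ G(q,q) ∨ G(j,j) ∨ G(p,l) ∧ T(l))
The quantifier ∀q sits under an odd number of negations, so it flips to ∃q.

existential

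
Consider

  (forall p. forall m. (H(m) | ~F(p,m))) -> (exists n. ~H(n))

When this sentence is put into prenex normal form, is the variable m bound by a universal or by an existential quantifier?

existential

First replace A → B with ¬A ∨ B.
  ~(forall p. forall m. (H(m) | ~F(p,m))) | (exists n. ~H(n))
Push ¬ through the quantifiers and connectives to reach negation normal form:
  (exists p. exists m. (~H(m) & F(p,m))) | (exists n. ~H(n))
Finally move all quantifiers to the prefix:
  exists p. exists m. exists n. (~H(m) & F(p,m) | ~H(n))
The quantifier forall m sits under an odd number of negations (counting the antecedent side of each →), so it flips to exists m.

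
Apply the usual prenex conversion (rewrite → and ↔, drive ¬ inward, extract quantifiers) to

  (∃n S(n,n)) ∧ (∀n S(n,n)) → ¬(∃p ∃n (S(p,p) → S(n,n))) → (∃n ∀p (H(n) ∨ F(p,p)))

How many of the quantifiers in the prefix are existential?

4

Eliminate → and ↔ using ¬ and ∨.
  ¬((∃n S(n,n)) ∧ (∀n S(n,n))) ∨ ¬¬(∃p ∃n (¬S(p,p) ∨ S(n,n))) ∨ (∃n ∀p (H(n) ∨ F(p,p)))
Drive negations inward (¬∀x A ≡ ∃x ¬A, ¬∃x A ≡ ∀x ¬A, De Morgan for ∧/∨):
  (∀n ¬S(n,n)) ∨ (∃n ¬S(n,n)) ∨ (∃p ∃n (¬S(p,p) ∨ S(n,n))) ∨ (∃n ∀p (H(n) ∨ F(p,p)))
Rename bound variables to avoid capture: n↦b, n↦q, n↦v, p↦w1.
  (∀n ¬S(n,n)) ∨ (∃b ¬S(b,b)) ∨ (∃p ∃q (¬S(p,p) ∨ S(q,q))) ∨ (∃v ∀w1 (H(v) ∨ F(w1,w1)))
Extract every quantifier outward, since the variables are now distinct and don't occur free across branches:
  ∀n ∃b ∃p ∃q ∃v ∀w1 (¬S(n,n) ∨ ¬S(b,b) ∨ ¬S(p,p) ∨ S(q,q) ∨ H(v) ∨ F(w1,w1))
The prefix is ∀n ∃b ∃p ∃q ∃v ∀w1: 2 universal, 4 existential.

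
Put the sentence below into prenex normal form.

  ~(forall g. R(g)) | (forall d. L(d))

Push ¬ through the quantifiers and connectives to reach negation normal form:
  (exists g. ~R(g)) | (forall d. L(d))
Finally move all quantifiers to the prefix:
  exists g. forall d. (~R(g) | L(d))

exists g. forall d. (~R(g) | L(d))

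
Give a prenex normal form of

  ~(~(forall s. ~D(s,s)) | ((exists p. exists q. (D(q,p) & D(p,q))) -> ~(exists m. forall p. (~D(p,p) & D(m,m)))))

forall s. exists p. exists q. exists m. forall c. (~D(s,s) & D(q,p) & D(p,q) & ~D(c,c) & D(m,m))

First replace A → B with ¬A ∨ B.
  ~(~(forall s. ~D(s,s)) | ~(exists p. exists q. (D(q,p) & D(p,q))) | ~(exists m. forall p. (~D(p,p) & D(m,m))))
Push ¬ through the quantifiers and connectives to reach negation normal form:
  (forall s. ~D(s,s)) & (exists p. exists q. (D(q,p) & D(p,q))) & (exists m. forall p. (~D(p,p) & D(m,m)))
Rename bound variables to avoid capture: p↦c.
  (forall s. ~D(s,s)) & (exists p. exists q. (D(q,p) & D(p,q))) & (exists m. forall c. (~D(c,c) & D(m,m)))
Extract every quantifier outward, since the variables are now distinct and don't occur free across branches:
  forall s. exists p. exists q. exists m. forall c. (~D(s,s) & D(q,p) & D(p,q) & ~D(c,c) & D(m,m))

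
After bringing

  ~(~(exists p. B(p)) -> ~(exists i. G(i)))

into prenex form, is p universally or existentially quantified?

universal

Rewrite implications/biconditionals: A → B as ¬A ∨ B.
  ~(~~(exists p. B(p)) | ~(exists i. G(i)))
Drive negations inward (¬∀x A ≡ ∃x ¬A, ¬∃x A ≡ ∀x ¬A, De Morgan for ∧/∨):
  (forall p. ~B(p)) & (exists i. G(i))
All bound variables are already distinct, so no renaming is needed.
Finally move all quantifiers to the prefix:
  forall p. exists i. (~B(p) & G(i))
The quantifier exists p sits under an odd number of negations (counting the antecedent side of each →), so it flips to forall p.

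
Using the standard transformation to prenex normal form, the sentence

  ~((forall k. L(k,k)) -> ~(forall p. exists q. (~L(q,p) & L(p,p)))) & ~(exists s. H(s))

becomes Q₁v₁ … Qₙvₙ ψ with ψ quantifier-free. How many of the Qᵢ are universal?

3

Rewrite implications/biconditionals: A → B as ¬A ∨ B.
  ~(~(forall k. L(k,k)) | ~(forall p. exists q. (~L(q,p) & L(p,p)))) & ~(exists s. H(s))
Move each ¬ inward, flipping quantifiers it crosses:
  (forall k. L(k,k)) & (forall p. exists q. (~L(q,p) & L(p,p))) & (forall s. ~H(s))
All bound variables are already distinct, so no renaming is needed.
Extract every quantifier outward, since the variables are now distinct and don't occur free across branches:
  forall k. forall p. exists q. forall s. (L(k,k) & ~L(q,p) & L(p,p) & ~H(s))
The prefix is forall k forall p exists q forall s: 3 universal, 1 existential.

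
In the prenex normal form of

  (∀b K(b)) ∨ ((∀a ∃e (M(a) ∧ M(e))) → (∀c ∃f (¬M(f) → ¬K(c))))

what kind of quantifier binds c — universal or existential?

universal

Rewrite implications/biconditionals: A → B as ¬A ∨ B.
  (∀b K(b)) ∨ ¬(∀a ∃e (M(a) ∧ M(e))) ∨ (∀c ∃f (¬¬M(f) ∨ ¬K(c)))
Drive negations inward (¬∀x A ≡ ∃x ¬A, ¬∃x A ≡ ∀x ¬A, De Morgan for ∧/∨):
  (∀b K(b)) ∨ (∃a ∀e (¬M(a) ∨ ¬M(e))) ∨ (∀c ∃f (M(f) ∨ ¬K(c)))
Pull the quantifiers to the front (each side's bound variable is not free in the other side):
  ∀b ∃a ∀e ∀c ∃f (K(b) ∨ ¬M(a) ∨ ¬M(e) ∨ M(f) ∨ ¬K(c))
The quantifier ∀c sits under an even number of negations (counting the antecedent side of each →), so it remains universal.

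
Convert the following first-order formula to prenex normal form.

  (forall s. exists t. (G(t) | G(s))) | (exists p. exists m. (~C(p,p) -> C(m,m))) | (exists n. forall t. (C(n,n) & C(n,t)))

Eliminate → and ↔ using ¬ and ∨.
  (forall s. exists t. (G(t) | G(s))) | (exists p. exists m. (~~C(p,p) | C(m,m))) | (exists n. forall t. (C(n,n) & C(n,t)))
Drive negations inward (¬∀x A ≡ ∃x ¬A, ¬∃x A ≡ ∀x ¬A, De Morgan for ∧/∨):
  (forall s. exists t. (G(t) | G(s))) | (exists p. exists m. (C(p,p) | C(m,m))) | (exists n. forall t. (C(n,n) & C(n,t)))
Rename bound variables to avoid capture: t↦x.
  (forall s. exists t. (G(t) | G(s))) | (exists p. exists m. (C(p,p) | C(m,m))) | (exists n. forall x. (C(n,n) & C(n,x)))
Finally move all quantifiers to the prefix:
  forall s. exists t. exists p. exists m. exists n. forall x. (G(t) | G(s) | C(p,p) | C(m,m) | C(n,n) & C(n,x))

forall s. exists t. exists p. exists m. exists n. forall x. (G(t) | G(s) | C(p,p) | C(m,m) | C(n,n) & C(n,x))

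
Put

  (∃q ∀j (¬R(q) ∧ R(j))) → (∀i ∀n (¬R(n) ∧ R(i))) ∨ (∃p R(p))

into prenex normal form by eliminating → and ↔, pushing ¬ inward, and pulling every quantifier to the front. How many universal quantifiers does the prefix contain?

3

Rewrite implications/biconditionals: A → B as ¬A ∨ B.
  ¬(∃q ∀j (¬R(q) ∧ R(j))) ∨ (∀i ∀n (¬R(n) ∧ R(i))) ∨ (∃p R(p))
Push ¬ through the quantifiers and connectives to reach negation normal form:
  (∀q ∃j (R(q) ∨ ¬R(j))) ∨ (∀i ∀n (¬R(n) ∧ R(i))) ∨ (∃p R(p))
All bound variables are already distinct, so no renaming is needed.
Finally move all quantifiers to the prefix:
  ∀q ∃j ∀i ∀n ∃p (R(q) ∨ ¬R(j) ∨ ¬R(n) ∧ R(i) ∨ R(p))
The prefix is ∀q ∃j ∀i ∀n ∃p: 3 universal, 2 existential.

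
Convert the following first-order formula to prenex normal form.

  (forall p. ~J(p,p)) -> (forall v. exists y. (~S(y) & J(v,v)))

exists p. forall v. exists y. (J(p,p) | ~S(y) & J(v,v))

Rewrite implications/biconditionals: A → B as ¬A ∨ B.
  ~(forall p. ~J(p,p)) | (forall v. exists y. (~S(y) & J(v,v)))
Move each ¬ inward, flipping quantifiers it crosses:
  (exists p. J(p,p)) | (forall v. exists y. (~S(y) & J(v,v)))
All bound variables are already distinct, so no renaming is needed.
Pull the quantifiers to the front (each side's bound variable is not free in the other side):
  exists p. forall v. exists y. (J(p,p) | ~S(y) & J(v,v))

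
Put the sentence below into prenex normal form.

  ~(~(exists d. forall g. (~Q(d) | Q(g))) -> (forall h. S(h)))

First replace A → B with ¬A ∨ B.
  ~(~~(exists d. forall g. (~Q(d) | Q(g))) | (forall h. S(h)))
Push ¬ through the quantifiers and connectives to reach negation normal form:
  (forall d. exists g. (Q(d) & ~Q(g))) & (exists h. ~S(h))
All bound variables are already distinct, so no renaming is needed.
Extract every quantifier outward, since the variables are now distinct and don't occur free across branches:
  forall d. exists g. exists h. (Q(d) & ~Q(g) & ~S(h))

forall d. exists g. exists h. (Q(d) & ~Q(g) & ~S(h))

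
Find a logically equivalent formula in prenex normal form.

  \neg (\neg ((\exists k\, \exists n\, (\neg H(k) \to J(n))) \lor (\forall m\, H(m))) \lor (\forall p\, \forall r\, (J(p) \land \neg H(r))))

First replace A → B with ¬A ∨ B.
  \neg (\neg ((\exists k\, \exists n\, (\neg \neg H(k) \lor J(n))) \lor (\forall m\, H(m))) \lor (\forall p\, \forall r\, (J(p) \land \neg H(r))))
Move each ¬ inward, flipping quantifiers it crosses:
  ((\exists k\, \exists n\, (H(k) \lor J(n))) \lor (\forall m\, H(m))) \land (\exists p\, \exists r\, (\neg J(p) \lor H(r)))
Finally move all quantifiers to the prefix:
  \exists k\, \exists n\, \forall m\, \exists p\, \exists r\, ((H(k) \lor J(n) \lor H(m)) \land (\neg J(p) \lor H(r)))

\exists k\, \exists n\, \forall m\, \exists p\, \exists r\, ((H(k) \lor J(n) \lor H(m)) \land (\neg J(p) \lor H(r)))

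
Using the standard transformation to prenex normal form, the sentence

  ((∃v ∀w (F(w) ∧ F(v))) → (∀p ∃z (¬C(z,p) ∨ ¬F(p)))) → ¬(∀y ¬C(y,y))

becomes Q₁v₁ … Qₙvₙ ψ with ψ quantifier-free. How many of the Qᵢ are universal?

2

Eliminate → and ↔ using ¬ and ∨.
  ¬(¬(∃v ∀w (F(w) ∧ F(v))) ∨ (∀p ∃z (¬C(z,p) ∨ ¬F(p)))) ∨ ¬(∀y ¬C(y,y))
Push ¬ through the quantifiers and connectives to reach negation normal form:
  (∃v ∀w (F(w) ∧ F(v))) ∧ (∃p ∀z (C(z,p) ∧ F(p))) ∨ (∃y C(y,y))
All bound variables are already distinct, so no renaming is needed.
Extract every quantifier outward, since the variables are now distinct and don't occur free across branches:
  ∃v ∀w ∃p ∀z ∃y (F(w) ∧ F(v) ∧ C(z,p) ∧ F(p) ∨ C(y,y))
The prefix is ∃v ∀w ∃p ∀z ∃y: 2 universal, 3 existential.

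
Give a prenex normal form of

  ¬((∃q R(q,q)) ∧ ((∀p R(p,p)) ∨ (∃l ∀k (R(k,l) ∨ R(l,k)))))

∀q ∃p ∀l ∃k (¬R(q,q) ∨ ¬R(p,p) ∧ ¬R(k,l) ∧ ¬R(l,k))

Move each ¬ inward, flipping quantifiers it crosses:
  (∀q ¬R(q,q)) ∨ (∃p ¬R(p,p)) ∧ (∀l ∃k (¬R(k,l) ∧ ¬R(l,k)))
Finally move all quantifiers to the prefix:
  ∀q ∃p ∀l ∃k (¬R(q,q) ∨ ¬R(p,p) ∧ ¬R(k,l) ∧ ¬R(l,k))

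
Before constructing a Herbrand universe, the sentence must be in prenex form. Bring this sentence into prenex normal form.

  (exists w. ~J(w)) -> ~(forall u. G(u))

Rewrite implications/biconditionals: A → B as ¬A ∨ B.
  ~(exists w. ~J(w)) | ~(forall u. G(u))
Move each ¬ inward, flipping quantifiers it crosses:
  (forall w. J(w)) | (exists u. ~G(u))
Extract every quantifier outward, since the variables are now distinct and don't occur free across branches:
  forall w. exists u. (J(w) | ~G(u))

forall w. exists u. (J(w) | ~G(u))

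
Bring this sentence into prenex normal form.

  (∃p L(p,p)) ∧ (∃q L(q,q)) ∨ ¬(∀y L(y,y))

∃p ∃q ∃y (L(p,p) ∧ L(q,q) ∨ ¬L(y,y))

Drive negations inward (¬∀x A ≡ ∃x ¬A, ¬∃x A ≡ ∀x ¬A, De Morgan for ∧/∨):
  (∃p L(p,p)) ∧ (∃q L(q,q)) ∨ (∃y ¬L(y,y))
Extract every quantifier outward, since the variables are now distinct and don't occur free across branches:
  ∃p ∃q ∃y (L(p,p) ∧ L(q,q) ∨ ¬L(y,y))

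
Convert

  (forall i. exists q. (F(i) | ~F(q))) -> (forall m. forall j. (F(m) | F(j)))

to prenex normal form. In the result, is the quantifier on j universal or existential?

Rewrite implications/biconditionals: A → B as ¬A ∨ B.
  ~(forall i. exists q. (F(i) | ~F(q))) | (forall m. forall j. (F(m) | F(j)))
Move each ¬ inward, flipping quantifiers it crosses:
  (exists i. forall q. (~F(i) & F(q))) | (forall m. forall j. (F(m) | F(j)))
Pull the quantifiers to the front (each side's bound variable is not free in the other side):
  exists i. forall q. forall m. forall j. (~F(i) & F(q) | F(m) | F(j))
The quantifier forall j sits under an even number of negations (counting the antecedent side of each →), so it remains universal.

universal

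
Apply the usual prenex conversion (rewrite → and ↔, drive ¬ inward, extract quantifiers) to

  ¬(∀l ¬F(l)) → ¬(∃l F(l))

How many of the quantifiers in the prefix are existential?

Rewrite implications/biconditionals: A → B as ¬A ∨ B.
  ¬¬(∀l ¬F(l)) ∨ ¬(∃l F(l))
Drive negations inward (¬∀x A ≡ ∃x ¬A, ¬∃x A ≡ ∀x ¬A, De Morgan for ∧/∨):
  (∀l ¬F(l)) ∨ (∀l ¬F(l))
Standardize variables apart so no two quantifiers bind the same name: l↦x1.
  (∀l ¬F(l)) ∨ (∀x1 ¬F(x1))
Finally move all quantifiers to the prefix:
  ∀l ∀x1 (¬F(l) ∨ ¬F(x1))
The prefix is ∀l ∀x1: 2 universal, 0 existential.

0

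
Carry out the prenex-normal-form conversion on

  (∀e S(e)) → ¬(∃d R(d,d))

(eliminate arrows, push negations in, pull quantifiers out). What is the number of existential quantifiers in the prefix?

1

First replace A → B with ¬A ∨ B.
  ¬(∀e S(e)) ∨ ¬(∃d R(d,d))
Drive negations inward (¬∀x A ≡ ∃x ¬A, ¬∃x A ≡ ∀x ¬A, De Morgan for ∧/∨):
  (∃e ¬S(e)) ∨ (∀d ¬R(d,d))
All bound variables are already distinct, so no renaming is needed.
Pull the quantifiers to the front (each side's bound variable is not free in the other side):
  ∃e ∀d (¬S(e) ∨ ¬R(d,d))
The prefix is ∃e ∀d: 1 universal, 1 existential.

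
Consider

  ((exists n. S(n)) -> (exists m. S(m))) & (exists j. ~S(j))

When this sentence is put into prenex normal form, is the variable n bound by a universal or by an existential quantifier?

Eliminate → and ↔ using ¬ and ∨.
  (~(exists n. S(n)) | (exists m. S(m))) & (exists j. ~S(j))
Move each ¬ inward, flipping quantifiers it crosses:
  ((forall n. ~S(n)) | (exists m. S(m))) & (exists j. ~S(j))
All bound variables are already distinct, so no renaming is needed.
Pull the quantifiers to the front (each side's bound variable is not free in the other side):
  forall n. exists m. exists j. ((~S(n) | S(m)) & ~S(j))
The quantifier exists n sits under an odd number of negations (counting the antecedent side of each →), so it flips to forall n.

universal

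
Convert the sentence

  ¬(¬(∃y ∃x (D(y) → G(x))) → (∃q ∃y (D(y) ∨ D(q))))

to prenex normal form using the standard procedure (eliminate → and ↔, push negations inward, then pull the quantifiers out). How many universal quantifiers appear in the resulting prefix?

Rewrite implications/biconditionals: A → B as ¬A ∨ B.
  ¬(¬¬(∃y ∃x (¬D(y) ∨ G(x))) ∨ (∃q ∃y (D(y) ∨ D(q))))
Push ¬ through the quantifiers and connectives to reach negation normal form:
  (∀y ∀x (D(y) ∧ ¬G(x))) ∧ (∀q ∀y (¬D(y) ∧ ¬D(q)))
Standardize variables apart so no two quantifiers bind the same name: y↦w1.
  (∀y ∀x (D(y) ∧ ¬G(x))) ∧ (∀q ∀w1 (¬D(w1) ∧ ¬D(q)))
Extract every quantifier outward, since the variables are now distinct and don't occur free across branches:
  ∀y ∀x ∀q ∀w1 (D(y) ∧ ¬G(x) ∧ ¬D(w1) ∧ ¬D(q))
The prefix is ∀y ∀x ∀q ∀w1: 4 universal, 0 existential.

4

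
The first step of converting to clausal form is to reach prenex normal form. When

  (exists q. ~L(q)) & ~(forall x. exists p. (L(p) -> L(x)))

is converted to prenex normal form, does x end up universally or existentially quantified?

existential

Rewrite implications/biconditionals: A → B as ¬A ∨ B.
  (exists q. ~L(q)) & ~(forall x. exists p. (~L(p) | L(x)))
Push ¬ through the quantifiers and connectives to reach negation normal form:
  (exists q. ~L(q)) & (exists x. forall p. (L(p) & ~L(x)))
All bound variables are already distinct, so no renaming is needed.
Extract every quantifier outward, since the variables are now distinct and don't occur free across branches:
  exists q. exists x. forall p. (~L(q) & L(p) & ~L(x))
The quantifier forall x sits under an odd number of negations (counting the antecedent side of each →), so it flips to exists x.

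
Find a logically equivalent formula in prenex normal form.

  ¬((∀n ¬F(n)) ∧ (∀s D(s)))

∃n ∃s (F(n) ∨ ¬D(s))

Move each ¬ inward, flipping quantifiers it crosses:
  (∃n F(n)) ∨ (∃s ¬D(s))
All bound variables are already distinct, so no renaming is needed.
Extract every quantifier outward, since the variables are now distinct and don't occur free across branches:
  ∃n ∃s (F(n) ∨ ¬D(s))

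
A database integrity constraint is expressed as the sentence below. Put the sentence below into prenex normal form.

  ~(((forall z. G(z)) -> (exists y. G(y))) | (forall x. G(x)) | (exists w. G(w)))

forall z. forall y. exists x. forall w. (G(z) & ~G(y) & ~G(x) & ~G(w))

Eliminate → and ↔ using ¬ and ∨.
  ~(~(forall z. G(z)) | (exists y. G(y)) | (forall x. G(x)) | (exists w. G(w)))
Push ¬ through the quantifiers and connectives to reach negation normal form:
  (forall z. G(z)) & (forall y. ~G(y)) & (exists x. ~G(x)) & (forall w. ~G(w))
Extract every quantifier outward, since the variables are now distinct and don't occur free across branches:
  forall z. forall y. exists x. forall w. (G(z) & ~G(y) & ~G(x) & ~G(w))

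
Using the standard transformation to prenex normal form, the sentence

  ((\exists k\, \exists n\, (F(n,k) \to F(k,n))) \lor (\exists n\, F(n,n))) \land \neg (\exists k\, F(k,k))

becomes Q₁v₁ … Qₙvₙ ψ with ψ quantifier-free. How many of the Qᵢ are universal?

1

Rewrite implications/biconditionals: A → B as ¬A ∨ B.
  ((\exists k\, \exists n\, (\neg F(n,k) \lor F(k,n))) \lor (\exists n\, F(n,n))) \land \neg (\exists k\, F(k,k))
Push ¬ through the quantifiers and connectives to reach negation normal form:
  ((\exists k\, \exists n\, (\neg F(n,k) \lor F(k,n))) \lor (\exists n\, F(n,n))) \land (\forall k\, \neg F(k,k))
Standardize variables apart so no two quantifiers bind the same name: n↦t, k↦w.
  ((\exists k\, \exists n\, (\neg F(n,k) \lor F(k,n))) \lor (\exists t\, F(t,t))) \land (\forall w\, \neg F(w,w))
Finally move all quantifiers to the prefix:
  \exists k\, \exists n\, \exists t\, \forall w\, ((\neg F(n,k) \lor F(k,n) \lor F(t,t)) \land \neg F(w,w))
The prefix is \exists k \exists n \exists t \forall w: 1 universal, 3 existential.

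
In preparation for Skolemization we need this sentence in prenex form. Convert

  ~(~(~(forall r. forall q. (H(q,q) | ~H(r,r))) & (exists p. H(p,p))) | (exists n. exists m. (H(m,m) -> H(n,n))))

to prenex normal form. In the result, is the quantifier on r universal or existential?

existential

Eliminate → and ↔ using ¬ and ∨.
  ~(~(~(forall r. forall q. (H(q,q) | ~H(r,r))) & (exists p. H(p,p))) | (exists n. exists m. (~H(m,m) | H(n,n))))
Drive negations inward (¬∀x A ≡ ∃x ¬A, ¬∃x A ≡ ∀x ¬A, De Morgan for ∧/∨):
  (exists r. exists q. (~H(q,q) & H(r,r))) & (exists p. H(p,p)) & (forall n. forall m. (H(m,m) & ~H(n,n)))
Pull the quantifiers to the front (each side's bound variable is not free in the other side):
  exists r. exists q. exists p. forall n. forall m. (~H(q,q) & H(r,r) & H(p,p) & H(m,m) & ~H(n,n))
The quantifier forall r sits under an odd number of negations (counting the antecedent side of each →), so it flips to exists r.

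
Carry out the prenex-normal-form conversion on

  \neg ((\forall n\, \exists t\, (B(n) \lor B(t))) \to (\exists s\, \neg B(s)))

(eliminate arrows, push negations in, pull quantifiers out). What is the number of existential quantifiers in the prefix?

1

First replace A → B with ¬A ∨ B.
  \neg (\neg (\forall n\, \exists t\, (B(n) \lor B(t))) \lor (\exists s\, \neg B(s)))
Drive negations inward (¬∀x A ≡ ∃x ¬A, ¬∃x A ≡ ∀x ¬A, De Morgan for ∧/∨):
  (\forall n\, \exists t\, (B(n) \lor B(t))) \land (\forall s\, B(s))
Pull the quantifiers to the front (each side's bound variable is not free in the other side):
  \forall n\, \exists t\, \forall s\, ((B(n) \lor B(t)) \land B(s))
The prefix is \forall n \exists t \forall s: 2 universal, 1 existential.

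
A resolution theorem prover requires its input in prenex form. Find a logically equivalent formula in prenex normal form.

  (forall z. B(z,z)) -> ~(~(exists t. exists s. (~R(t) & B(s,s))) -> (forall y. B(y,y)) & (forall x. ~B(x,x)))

Rewrite implications/biconditionals: A → B as ¬A ∨ B.
  ~(forall z. B(z,z)) | ~(~~(exists t. exists s. (~R(t) & B(s,s))) | (forall y. B(y,y)) & (forall x. ~B(x,x)))
Push ¬ through the quantifiers and connectives to reach negation normal form:
  (exists z. ~B(z,z)) | (forall t. forall s. (R(t) | ~B(s,s))) & ((exists y. ~B(y,y)) | (exists x. B(x,x)))
All bound variables are already distinct, so no renaming is needed.
Extract every quantifier outward, since the variables are now distinct and don't occur free across branches:
  exists z. forall t. forall s. exists y. exists x. (~B(z,z) | (R(t) | ~B(s,s)) & (~B(y,y) | B(x,x)))

exists z. forall t. forall s. exists y. exists x. (~B(z,z) | (R(t) | ~B(s,s)) & (~B(y,y) | B(x,x)))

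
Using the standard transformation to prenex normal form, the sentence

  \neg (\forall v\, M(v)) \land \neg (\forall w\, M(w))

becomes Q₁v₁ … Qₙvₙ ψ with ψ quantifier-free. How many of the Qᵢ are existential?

2

Move each ¬ inward, flipping quantifiers it crosses:
  (\exists v\, \neg M(v)) \land (\exists w\, \neg M(w))
Pull the quantifiers to the front (each side's bound variable is not free in the other side):
  \exists v\, \exists w\, (\neg M(v) \land \neg M(w))
The prefix is \exists v \exists w: 0 universal, 2 existential.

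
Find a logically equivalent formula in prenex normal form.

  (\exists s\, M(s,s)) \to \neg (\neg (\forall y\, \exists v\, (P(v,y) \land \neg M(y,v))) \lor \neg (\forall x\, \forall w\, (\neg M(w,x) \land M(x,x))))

First replace A → B with ¬A ∨ B.
  \neg (\exists s\, M(s,s)) \lor \neg (\neg (\forall y\, \exists v\, (P(v,y) \land \neg M(y,v))) \lor \neg (\forall x\, \forall w\, (\neg M(w,x) \land M(x,x))))
Push ¬ through the quantifiers and connectives to reach negation normal form:
  (\forall s\, \neg M(s,s)) \lor (\forall y\, \exists v\, (P(v,y) \land \neg M(y,v))) \land (\forall x\, \forall w\, (\neg M(w,x) \land M(x,x)))
All bound variables are already distinct, so no renaming is needed.
Finally move all quantifiers to the prefix:
  \forall s\, \forall y\, \exists v\, \forall x\, \forall w\, (\neg M(s,s) \lor P(v,y) \land \neg M(y,v) \land \neg M(w,x) \land M(x,x))

\forall s\, \forall y\, \exists v\, \forall x\, \forall w\, (\neg M(s,s) \lor P(v,y) \land \neg M(y,v) \land \neg M(w,x) \land M(x,x))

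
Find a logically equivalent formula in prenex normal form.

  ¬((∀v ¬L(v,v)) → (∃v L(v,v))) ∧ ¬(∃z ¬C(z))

∀v ∀z1 ∀z (¬L(v,v) ∧ ¬L(z1,z1) ∧ C(z))

Rewrite implications/biconditionals: A → B as ¬A ∨ B.
  ¬(¬(∀v ¬L(v,v)) ∨ (∃v L(v,v))) ∧ ¬(∃z ¬C(z))
Move each ¬ inward, flipping quantifiers it crosses:
  (∀v ¬L(v,v)) ∧ (∀v ¬L(v,v)) ∧ (∀z C(z))
Give each quantifier a distinct variable: v↦z1.
  (∀v ¬L(v,v)) ∧ (∀z1 ¬L(z1,z1)) ∧ (∀z C(z))
Finally move all quantifiers to the prefix:
  ∀v ∀z1 ∀z (¬L(v,v) ∧ ¬L(z1,z1) ∧ C(z))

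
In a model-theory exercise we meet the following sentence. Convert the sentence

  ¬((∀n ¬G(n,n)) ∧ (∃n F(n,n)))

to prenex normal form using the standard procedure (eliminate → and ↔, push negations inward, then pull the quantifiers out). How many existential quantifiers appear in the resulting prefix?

1

Push ¬ through the quantifiers and connectives to reach negation normal form:
  (∃n G(n,n)) ∨ (∀n ¬F(n,n))
Standardize variables apart so no two quantifiers bind the same name: n↦c.
  (∃n G(n,n)) ∨ (∀c ¬F(c,c))
Extract every quantifier outward, since the variables are now distinct and don't occur free across branches:
  ∃n ∀c (G(n,n) ∨ ¬F(c,c))
The prefix is ∃n ∀c: 1 universal, 1 existential.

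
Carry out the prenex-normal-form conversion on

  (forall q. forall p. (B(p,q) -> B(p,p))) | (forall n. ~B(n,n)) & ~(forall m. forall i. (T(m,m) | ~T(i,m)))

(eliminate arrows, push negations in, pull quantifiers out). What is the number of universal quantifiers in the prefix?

First replace A → B with ¬A ∨ B.
  (forall q. forall p. (~B(p,q) | B(p,p))) | (forall n. ~B(n,n)) & ~(forall m. forall i. (T(m,m) | ~T(i,m)))
Drive negations inward (¬∀x A ≡ ∃x ¬A, ¬∃x A ≡ ∀x ¬A, De Morgan for ∧/∨):
  (forall q. forall p. (~B(p,q) | B(p,p))) | (forall n. ~B(n,n)) & (exists m. exists i. (~T(m,m) & T(i,m)))
Pull the quantifiers to the front (each side's bound variable is not free in the other side):
  forall q. forall p. forall n. exists m. exists i. (~B(p,q) | B(p,p) | ~B(n,n) & ~T(m,m) & T(i,m))
The prefix is forall q forall p forall n exists m exists i: 3 universal, 2 existential.

3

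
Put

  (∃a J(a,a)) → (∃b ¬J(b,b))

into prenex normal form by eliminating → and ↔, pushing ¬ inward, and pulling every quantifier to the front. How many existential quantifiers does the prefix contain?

Eliminate → and ↔ using ¬ and ∨.
  ¬(∃a J(a,a)) ∨ (∃b ¬J(b,b))
Drive negations inward (¬∀x A ≡ ∃x ¬A, ¬∃x A ≡ ∀x ¬A, De Morgan for ∧/∨):
  (∀a ¬J(a,a)) ∨ (∃b ¬J(b,b))
Extract every quantifier outward, since the variables are now distinct and don't occur free across branches:
  ∀a ∃b (¬J(a,a) ∨ ¬J(b,b))
The prefix is ∀a ∃b: 1 universal, 1 existential.

1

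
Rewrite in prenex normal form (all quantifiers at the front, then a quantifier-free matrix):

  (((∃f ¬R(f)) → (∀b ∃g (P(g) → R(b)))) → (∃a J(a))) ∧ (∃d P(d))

Eliminate → and ↔ using ¬ and ∨.
  (¬(¬(∃f ¬R(f)) ∨ (∀b ∃g (¬P(g) ∨ R(b)))) ∨ (∃a J(a))) ∧ (∃d P(d))
Move each ¬ inward, flipping quantifiers it crosses:
  ((∃f ¬R(f)) ∧ (∃b ∀g (P(g) ∧ ¬R(b))) ∨ (∃a J(a))) ∧ (∃d P(d))
Finally move all quantifiers to the prefix:
  ∃f ∃b ∀g ∃a ∃d ((¬R(f) ∧ P(g) ∧ ¬R(b) ∨ J(a)) ∧ P(d))

∃f ∃b ∀g ∃a ∃d ((¬R(f) ∧ P(g) ∧ ¬R(b) ∨ J(a)) ∧ P(d))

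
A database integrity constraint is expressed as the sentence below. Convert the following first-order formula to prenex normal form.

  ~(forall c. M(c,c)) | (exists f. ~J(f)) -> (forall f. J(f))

First replace A → B with ¬A ∨ B.
  ~(~(forall c. M(c,c)) | (exists f. ~J(f))) | (forall f. J(f))
Move each ¬ inward, flipping quantifiers it crosses:
  (forall c. M(c,c)) & (forall f. J(f)) | (forall f. J(f))
Rename bound variables to avoid capture: f↦z.
  (forall c. M(c,c)) & (forall f. J(f)) | (forall z. J(z))
Finally move all quantifiers to the prefix:
  forall c. forall f. forall z. (M(c,c) & J(f) | J(z))

forall c. forall f. forall z. (M(c,c) & J(f) | J(z))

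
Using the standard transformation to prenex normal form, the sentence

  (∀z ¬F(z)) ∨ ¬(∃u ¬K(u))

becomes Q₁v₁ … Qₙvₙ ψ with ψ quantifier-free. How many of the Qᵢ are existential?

Drive negations inward (¬∀x A ≡ ∃x ¬A, ¬∃x A ≡ ∀x ¬A, De Morgan for ∧/∨):
  (∀z ¬F(z)) ∨ (∀u K(u))
All bound variables are already distinct, so no renaming is needed.
Extract every quantifier outward, since the variables are now distinct and don't occur free across branches:
  ∀z ∀u (¬F(z) ∨ K(u))
The prefix is ∀z ∀u: 2 universal, 0 existential.

0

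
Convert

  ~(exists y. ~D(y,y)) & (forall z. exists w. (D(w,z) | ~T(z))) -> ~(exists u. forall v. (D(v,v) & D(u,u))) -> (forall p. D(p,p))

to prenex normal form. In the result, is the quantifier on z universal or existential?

existential

Rewrite implications/biconditionals: A → B as ¬A ∨ B.
  ~(~(exists y. ~D(y,y)) & (forall z. exists w. (D(w,z) | ~T(z)))) | ~~(exists u. forall v. (D(v,v) & D(u,u))) | (forall p. D(p,p))
Drive negations inward (¬∀x A ≡ ∃x ¬A, ¬∃x A ≡ ∀x ¬A, De Morgan for ∧/∨):
  (exists y. ~D(y,y)) | (exists z. forall w. (~D(w,z) & T(z))) | (exists u. forall v. (D(v,v) & D(u,u))) | (forall p. D(p,p))
Finally move all quantifiers to the prefix:
  exists y. exists z. forall w. exists u. forall v. forall p. (~D(y,y) | ~D(w,z) & T(z) | D(v,v) & D(u,u) | D(p,p))
The quantifier forall z sits under an odd number of negations (counting the antecedent side of each →), so it flips to exists z.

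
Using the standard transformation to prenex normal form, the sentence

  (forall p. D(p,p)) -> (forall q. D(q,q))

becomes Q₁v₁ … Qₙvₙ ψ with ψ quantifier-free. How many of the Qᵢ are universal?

First replace A → B with ¬A ∨ B.
  ~(forall p. D(p,p)) | (forall q. D(q,q))
Move each ¬ inward, flipping quantifiers it crosses:
  (exists p. ~D(p,p)) | (forall q. D(q,q))
Finally move all quantifiers to the prefix:
  exists p. forall q. (~D(p,p) | D(q,q))
The prefix is exists p forall q: 1 universal, 1 existential.

1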